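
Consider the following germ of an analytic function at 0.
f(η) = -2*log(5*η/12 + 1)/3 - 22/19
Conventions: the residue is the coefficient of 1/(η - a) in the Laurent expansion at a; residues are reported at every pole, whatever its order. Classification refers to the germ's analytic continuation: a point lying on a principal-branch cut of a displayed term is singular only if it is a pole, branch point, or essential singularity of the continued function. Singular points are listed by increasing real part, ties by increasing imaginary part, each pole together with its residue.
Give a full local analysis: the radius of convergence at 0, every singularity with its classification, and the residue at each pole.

Radius of convergence at 0: 12/5.
At -12/5: a logarithmic branch point.

Branch term (-2/3)*log(1 - η/(-12/5)): its argument vanishes at η = -12/5, a logarithmic branch point, modulus 12/5.
The radius of convergence is the smallest modulus among the singular points: 12/5.


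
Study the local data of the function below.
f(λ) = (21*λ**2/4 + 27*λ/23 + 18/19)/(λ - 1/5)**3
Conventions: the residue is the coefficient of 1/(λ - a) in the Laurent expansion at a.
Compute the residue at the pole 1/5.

At the order-3 pole 1/5 set g(λ) = (λ - (1/5))^3*f(λ) = 21*λ**2/4 + 27*λ/23 + 18/19.
Order-3 pole: residue = g''(a)/2; g''(1/5) = 21/2, so the residue is 21/4.

The residue is 21/4.


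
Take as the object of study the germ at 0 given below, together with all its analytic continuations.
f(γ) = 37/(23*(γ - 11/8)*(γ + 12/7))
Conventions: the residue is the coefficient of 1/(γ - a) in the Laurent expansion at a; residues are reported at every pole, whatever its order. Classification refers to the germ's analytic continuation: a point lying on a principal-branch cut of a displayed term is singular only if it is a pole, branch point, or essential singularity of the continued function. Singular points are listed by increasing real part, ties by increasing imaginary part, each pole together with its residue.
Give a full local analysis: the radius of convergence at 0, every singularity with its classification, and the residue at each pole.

Radius of convergence at 0: 11/8.
At -12/7: a pole of order 1; residue -2072/3979.
At 11/8: a pole of order 1; residue 2072/3979.

Denominator factor (γ - 11/8): pole of order 1 at 11/8, modulus 11/8.
Denominator factor (γ + 12/7): pole of order 1 at -12/7, modulus 12/7.
The radius of convergence is the smallest modulus among the singular points: 11/8.
At the order-1 pole -12/7 set g(γ) = (γ - (-12/7))*f(γ) = 37/(23*(γ - 11/8)).
Simple pole: residue = g(a) at a = -12/7, which is -2072/3979.
At the order-1 pole 11/8 set g(γ) = (γ - (11/8))*f(γ) = 37/(23*(γ + 12/7)).
Simple pole: residue = g(a) at a = 11/8, which is 2072/3979.
List the singular points by increasing real part (a conjugate pair: the negative imaginary part first).


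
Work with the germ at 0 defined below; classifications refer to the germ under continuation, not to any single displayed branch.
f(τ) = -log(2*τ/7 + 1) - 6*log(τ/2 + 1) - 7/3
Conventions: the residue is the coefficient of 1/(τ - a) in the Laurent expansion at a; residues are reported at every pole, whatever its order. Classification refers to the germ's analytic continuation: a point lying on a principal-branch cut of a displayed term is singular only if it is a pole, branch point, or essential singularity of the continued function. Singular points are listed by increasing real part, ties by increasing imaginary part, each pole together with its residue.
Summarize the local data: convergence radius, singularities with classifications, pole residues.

Branch term (-1)*log(1 - τ/(-7/2)): its argument vanishes at τ = -7/2, a logarithmic branch point, modulus 7/2.
Branch term (-6)*log(1 - τ/(-2)): its argument vanishes at τ = -2, a logarithmic branch point, modulus 2.
The radius of convergence is the smallest modulus among the singular points: 2.
List the singular points by increasing real part (a conjugate pair: the negative imaginary part first).

Radius of convergence at 0: 2.
At -7/2: a logarithmic branch point.
At -2: a logarithmic branch point.


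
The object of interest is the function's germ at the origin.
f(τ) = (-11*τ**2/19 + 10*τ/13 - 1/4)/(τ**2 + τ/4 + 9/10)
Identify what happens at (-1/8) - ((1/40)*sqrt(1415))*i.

The point is a pole of order 1.

The denominator factor τ**2 + τ/4 + 9/10 vanishes at (-1/8) - ((1/40)*sqrt(1415))*i and appears to the power 1; the numerator there equals (6197/39520) - ((903/39520)*sqrt(1415))*i, nonzero, and no other factor vanishes.
Hence a pole whose order is the multiplicity, 1.


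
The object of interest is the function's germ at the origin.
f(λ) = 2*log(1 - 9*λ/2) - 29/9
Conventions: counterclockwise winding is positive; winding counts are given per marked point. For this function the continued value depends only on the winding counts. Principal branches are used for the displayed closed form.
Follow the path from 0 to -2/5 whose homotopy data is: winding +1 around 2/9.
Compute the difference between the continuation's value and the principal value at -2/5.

The rational part is single-valued and drops out of the difference; each branch term changes only by its own monodromy.
(2)*log(1 - λ/(2/9)): each positive loop around 2/9 adds 2*pi*i to the log, so winding +1 contributes (2)*(1)*2*pi*i = (4)*pi*i.
Summing the contributions at λ = -2/5 gives (4)*pi*i.

Continued minus principal equals (4)*pi*i.


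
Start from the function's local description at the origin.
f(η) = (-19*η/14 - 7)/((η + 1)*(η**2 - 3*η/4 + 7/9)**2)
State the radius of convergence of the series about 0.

The radius of convergence is (1/3)*sqrt(7).

Denominator factor (η + 1): pole of order 1 at -1, modulus 1.
Denominator factor (η**2 - 3*η/4 + 7/9)^2: discriminant -367/144, complex-conjugate roots (3/8) + ((1/24)*sqrt(367))*i and (3/8) - ((1/24)*sqrt(367))*i; poles of order 2, moduli (1/3)*sqrt(7) and (1/3)*sqrt(7).
The radius of convergence is the smallest modulus among the singular points: (1/3)*sqrt(7).


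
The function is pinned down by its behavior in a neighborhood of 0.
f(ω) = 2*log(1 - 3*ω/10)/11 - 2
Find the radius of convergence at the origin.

The radius of convergence is 10/3.

Branch term (2/11)*log(1 - ω/(10/3)): its argument vanishes at ω = 10/3, a logarithmic branch point, modulus 10/3.
The radius of convergence is the smallest modulus among the singular points: 10/3.


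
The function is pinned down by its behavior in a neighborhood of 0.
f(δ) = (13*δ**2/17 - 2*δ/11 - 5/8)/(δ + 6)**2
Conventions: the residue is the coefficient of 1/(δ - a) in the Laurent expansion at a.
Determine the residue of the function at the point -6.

The residue is -1750/187.

At the order-2 pole -6 set g(δ) = (δ - (-6))^2*f(δ) = 13*δ**2/17 - 2*δ/11 - 5/8.
Order-2 pole: residue = g'(a); g'(-6) = -1750/187, so the residue is -1750/187.


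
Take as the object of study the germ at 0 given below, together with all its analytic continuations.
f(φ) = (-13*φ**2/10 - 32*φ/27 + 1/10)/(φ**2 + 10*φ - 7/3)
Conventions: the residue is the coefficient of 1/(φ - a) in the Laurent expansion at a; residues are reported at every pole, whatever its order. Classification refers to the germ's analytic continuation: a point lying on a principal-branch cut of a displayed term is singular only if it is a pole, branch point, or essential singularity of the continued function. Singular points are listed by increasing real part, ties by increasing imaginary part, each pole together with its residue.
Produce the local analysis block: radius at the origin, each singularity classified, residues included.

Radius of convergence at 0: -5 + (1/3)*sqrt(246).
At -5 - (1/3)*sqrt(246): a pole of order 1; residue 319/54 + (8371/22140)*sqrt(246).
At -5 + (1/3)*sqrt(246): a pole of order 1; residue 319/54 - (8371/22140)*sqrt(246).

Denominator factor (φ**2 + 10*φ - 7/3): discriminant 328/3, real irrational roots -5 + (1/3)*sqrt(246) and -5 - (1/3)*sqrt(246); poles of order 1, moduli -5 + (1/3)*sqrt(246) and 5 + (1/3)*sqrt(246).
The radius of convergence is the smallest modulus among the singular points: -5 + (1/3)*sqrt(246).
The factor φ**2 + 10*φ - 7/3 splits as (φ - a)(φ - a') with a = -5 - (1/3)*sqrt(246), a' = -5 + (1/3)*sqrt(246). At the order-1 pole a set g(φ) = (φ - a)*f(φ) = [-13*φ**2/10 - 32*φ/27 + 1/10] / (φ - a').
Simple pole: residue = g(a) at a = -5 - (1/3)*sqrt(246), which is 319/54 + (8371/22140)*sqrt(246).
The factor φ**2 + 10*φ - 7/3 splits as (φ - a)(φ - a') with a = -5 + (1/3)*sqrt(246), a' = -5 - (1/3)*sqrt(246). At the order-1 pole a set g(φ) = (φ - a)*f(φ) = [-13*φ**2/10 - 32*φ/27 + 1/10] / (φ - a').
Simple pole: residue = g(a) at a = -5 + (1/3)*sqrt(246), which is 319/54 - (8371/22140)*sqrt(246).
List the singular points by increasing real part (a conjugate pair: the negative imaginary part first).


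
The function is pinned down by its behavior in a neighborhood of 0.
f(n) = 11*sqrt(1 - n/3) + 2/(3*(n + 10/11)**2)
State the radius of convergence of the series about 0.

Denominator factor (n + 10/11)^2: pole of order 2 at -10/11, modulus 10/11.
Branch term (11)*sqrt(1 - n/(3)): its argument vanishes at n = 3, a square-root branch point, modulus 3.
The radius of convergence is the smallest modulus among the singular points: 10/11.

The radius of convergence is 10/11.


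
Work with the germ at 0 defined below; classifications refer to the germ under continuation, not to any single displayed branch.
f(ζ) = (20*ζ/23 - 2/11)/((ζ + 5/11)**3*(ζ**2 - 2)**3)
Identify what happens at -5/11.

The denominator factor ζ + 5/11 vanishes at -5/11 and appears to the power 3; the numerator there equals -146/253, nonzero, and no other factor vanishes.
Hence a pole whose order is the multiplicity, 3.

The point is a pole of order 3.


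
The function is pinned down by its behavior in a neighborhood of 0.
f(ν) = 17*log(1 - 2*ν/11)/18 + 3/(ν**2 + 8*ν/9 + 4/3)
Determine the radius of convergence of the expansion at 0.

The radius of convergence is (2/3)*sqrt(3).

Denominator factor (ν**2 + 8*ν/9 + 4/3): discriminant -368/81, complex-conjugate roots (-4/9) + ((2/9)*sqrt(23))*i and (-4/9) - ((2/9)*sqrt(23))*i; poles of order 1, moduli (2/3)*sqrt(3) and (2/3)*sqrt(3).
Branch term (17/18)*log(1 - ν/(11/2)): its argument vanishes at ν = 11/2, a logarithmic branch point, modulus 11/2.
The radius of convergence is the smallest modulus among the singular points: (2/3)*sqrt(3).


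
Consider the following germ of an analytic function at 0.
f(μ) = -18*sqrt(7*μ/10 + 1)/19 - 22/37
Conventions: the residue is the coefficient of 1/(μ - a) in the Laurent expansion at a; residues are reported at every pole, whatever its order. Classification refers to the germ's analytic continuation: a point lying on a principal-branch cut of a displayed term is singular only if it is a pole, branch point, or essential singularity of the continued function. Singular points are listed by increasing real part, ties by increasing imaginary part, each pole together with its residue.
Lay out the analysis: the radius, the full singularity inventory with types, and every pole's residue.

Branch term (-18/19)*sqrt(1 - μ/(-10/7)): its argument vanishes at μ = -10/7, a square-root branch point, modulus 10/7.
The radius of convergence is the smallest modulus among the singular points: 10/7.

Radius of convergence at 0: 10/7.
At -10/7: an algebraic (square-root) branch point.


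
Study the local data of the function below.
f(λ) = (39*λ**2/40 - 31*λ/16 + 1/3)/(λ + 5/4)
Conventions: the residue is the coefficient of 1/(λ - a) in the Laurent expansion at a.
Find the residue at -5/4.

At the order-1 pole -5/4 set g(λ) = (λ - (-5/4))*f(λ) = 39*λ**2/40 - 31*λ/16 + 1/3.
Simple pole: residue = g(a) at a = -5/4, which is 1643/384.

The residue is 1643/384.


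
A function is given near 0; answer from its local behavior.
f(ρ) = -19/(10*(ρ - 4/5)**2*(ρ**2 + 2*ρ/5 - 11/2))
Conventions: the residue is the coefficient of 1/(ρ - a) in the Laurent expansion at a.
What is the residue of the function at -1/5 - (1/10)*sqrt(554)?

The factor ρ**2 + 2*ρ/5 - 11/2 splits as (ρ - a)(ρ - a') with a = -1/5 - (1/10)*sqrt(554), a' = -1/5 + (1/10)*sqrt(554). At the order-1 pole a set g(ρ) = (ρ - a)*f(ρ) = [-19/(10*(ρ - 4/5)**2)] / (ρ - a').
Simple pole: residue = g(a) at a = -1/5 - (1/10)*sqrt(554), which is -4750/51529 + (155325/28547066)*sqrt(554).

The residue is -4750/51529 + (155325/28547066)*sqrt(554).


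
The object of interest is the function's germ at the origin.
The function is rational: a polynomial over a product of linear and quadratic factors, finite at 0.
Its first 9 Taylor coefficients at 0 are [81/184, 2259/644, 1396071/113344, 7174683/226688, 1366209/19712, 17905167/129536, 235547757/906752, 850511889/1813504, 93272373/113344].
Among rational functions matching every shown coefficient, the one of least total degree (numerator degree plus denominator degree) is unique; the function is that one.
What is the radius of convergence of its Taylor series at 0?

The radius of convergence is 2/3.

No rational of total degree below 7 reproduces all 9 coefficients; solving the [2/5] Pade equations on them gives f(z) = (13*z**2/22 - 38*z/7 - 36/23)/((z - 2)**3*(z - 2/3)**2), whose expansion matches every shown term.
Denominator factor (z - 2/3)^2: pole of order 2 at 2/3, modulus 2/3.
Denominator factor (z - 2)^3: pole of order 3 at 2, modulus 2.
The radius of convergence is the smallest modulus among the singular points: 2/3.


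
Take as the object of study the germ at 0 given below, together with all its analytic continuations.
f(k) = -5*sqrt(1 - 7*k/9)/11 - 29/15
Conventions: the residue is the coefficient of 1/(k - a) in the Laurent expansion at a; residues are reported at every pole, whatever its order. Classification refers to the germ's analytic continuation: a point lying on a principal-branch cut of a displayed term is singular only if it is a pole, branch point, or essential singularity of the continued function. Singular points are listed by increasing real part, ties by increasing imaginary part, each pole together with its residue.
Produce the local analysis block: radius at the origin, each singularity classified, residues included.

Radius of convergence at 0: 9/7.
At 9/7: an algebraic (square-root) branch point.

Branch term (-5/11)*sqrt(1 - k/(9/7)): its argument vanishes at k = 9/7, a square-root branch point, modulus 9/7.
The radius of convergence is the smallest modulus among the singular points: 9/7.


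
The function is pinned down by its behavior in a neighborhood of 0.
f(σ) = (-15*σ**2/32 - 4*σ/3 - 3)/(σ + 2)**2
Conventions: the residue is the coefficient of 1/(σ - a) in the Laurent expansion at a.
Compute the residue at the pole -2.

The residue is 13/24.

At the order-2 pole -2 set g(σ) = (σ - (-2))^2*f(σ) = -15*σ**2/32 - 4*σ/3 - 3.
Order-2 pole: residue = g'(a); g'(-2) = 13/24, so the residue is 13/24.


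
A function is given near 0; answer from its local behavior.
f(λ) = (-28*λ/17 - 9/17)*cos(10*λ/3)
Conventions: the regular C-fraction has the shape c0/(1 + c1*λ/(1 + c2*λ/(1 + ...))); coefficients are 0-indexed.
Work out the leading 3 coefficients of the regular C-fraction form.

Taylor coefficients (expand at 0): a_0 = -9/17, a_1 = -28/17, a_2 = 50/17.
c0 = a_0 = -9/17. Peel one level at a time: if S = 1 + c*λ/S' with S'(0) = 1, then c is the λ-coefficient of S and S' = c*λ/(S - 1).
S_1 = c0/f = 1 + (-28/9)*λ + (1234/81)*λ^2 + ...; c1 = -28/9.
S_2 = c1*λ/(S_1 - 1) = 1 + (617/126)*λ + ...; c2 = 617/126.

The regular C-fraction coefficients are [-9/17, -28/9, 617/126].


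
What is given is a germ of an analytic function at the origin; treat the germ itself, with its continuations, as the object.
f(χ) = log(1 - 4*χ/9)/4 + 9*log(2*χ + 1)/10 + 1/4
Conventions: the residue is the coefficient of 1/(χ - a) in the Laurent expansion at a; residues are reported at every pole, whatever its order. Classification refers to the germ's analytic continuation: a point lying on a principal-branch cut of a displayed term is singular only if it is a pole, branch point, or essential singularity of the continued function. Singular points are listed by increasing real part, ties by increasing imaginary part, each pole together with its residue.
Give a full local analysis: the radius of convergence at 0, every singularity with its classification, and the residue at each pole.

Radius of convergence at 0: 1/2.
At -1/2: a logarithmic branch point.
At 9/4: a logarithmic branch point.

Branch term (9/10)*log(1 - χ/(-1/2)): its argument vanishes at χ = -1/2, a logarithmic branch point, modulus 1/2.
Branch term (1/4)*log(1 - χ/(9/4)): its argument vanishes at χ = 9/4, a logarithmic branch point, modulus 9/4.
The radius of convergence is the smallest modulus among the singular points: 1/2.
List the singular points by increasing real part (a conjugate pair: the negative imaginary part first).


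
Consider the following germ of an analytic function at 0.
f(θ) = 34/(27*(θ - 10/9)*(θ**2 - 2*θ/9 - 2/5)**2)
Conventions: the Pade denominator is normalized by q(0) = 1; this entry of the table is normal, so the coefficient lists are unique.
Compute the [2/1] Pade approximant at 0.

Taylor coefficients needed (expand at 0): a_0 = -85/12, a_1 = 323/216, a_2 = -263279/6480, a_3 = 47798203/1749600.
Write the denominator as Q(θ) = 1 + q1*θ. Requiring Q*f - P = O(θ^4) with deg P <= 2 kills the coefficients of θ^3..θ^3 in Q*f:
  θ^3: a_3 + q1*a_2 = 0, i.e. 47798203/1749600 + (-263279/6480)*q1 = 0.
Solving this linear system: q1 = 2811659/4181490.
The numerator is Q*f truncated at degree 2: P0 = a_0 = -85/12; P1 = a_1 + q1*a_0 = -482225/147582; P2 = a_2 + q1*a_1 = -52630075/1328238.

The Pade approximant has numerator coefficients [-85/12, -482225/147582, -52630075/1328238]; denominator coefficients [1, 2811659/4181490].


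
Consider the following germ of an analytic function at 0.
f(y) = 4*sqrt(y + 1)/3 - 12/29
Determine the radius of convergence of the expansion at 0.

Branch term (4/3)*sqrt(1 - y/(-1)): its argument vanishes at y = -1, a square-root branch point, modulus 1.
The radius of convergence is the smallest modulus among the singular points: 1.

The radius of convergence is 1.


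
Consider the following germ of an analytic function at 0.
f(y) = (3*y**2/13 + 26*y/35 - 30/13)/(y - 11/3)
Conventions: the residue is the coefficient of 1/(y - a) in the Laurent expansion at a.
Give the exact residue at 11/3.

The residue is 1601/455.

At the order-1 pole 11/3 set g(y) = (y - (11/3))*f(y) = 3*y**2/13 + 26*y/35 - 30/13.
Simple pole: residue = g(a) at a = 11/3, which is 1601/455.


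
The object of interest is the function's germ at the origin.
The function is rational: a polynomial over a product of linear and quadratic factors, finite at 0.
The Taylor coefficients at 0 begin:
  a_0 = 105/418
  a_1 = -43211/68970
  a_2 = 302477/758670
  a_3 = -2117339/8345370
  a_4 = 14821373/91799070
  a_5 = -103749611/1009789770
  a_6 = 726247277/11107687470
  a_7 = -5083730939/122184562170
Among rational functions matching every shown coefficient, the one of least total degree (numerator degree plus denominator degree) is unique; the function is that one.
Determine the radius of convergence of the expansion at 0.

No rational of total degree below 2 reproduces all 8 coefficients; solving the [1/1] Pade equations on them gives f(φ) = (15/38 - 11*φ/15)/(φ + 11/7), whose expansion matches every shown term.
Denominator factor (φ + 11/7): pole of order 1 at -11/7, modulus 11/7.
The radius of convergence is the smallest modulus among the singular points: 11/7.

The radius of convergence is 11/7.


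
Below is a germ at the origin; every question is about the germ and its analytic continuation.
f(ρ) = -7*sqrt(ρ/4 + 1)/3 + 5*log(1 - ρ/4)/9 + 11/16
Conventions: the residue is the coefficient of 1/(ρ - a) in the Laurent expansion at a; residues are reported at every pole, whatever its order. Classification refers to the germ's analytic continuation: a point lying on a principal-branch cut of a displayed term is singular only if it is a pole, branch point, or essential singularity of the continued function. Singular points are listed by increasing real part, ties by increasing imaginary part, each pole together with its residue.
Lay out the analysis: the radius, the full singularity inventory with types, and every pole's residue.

Branch term (5/9)*log(1 - ρ/(4)): its argument vanishes at ρ = 4, a logarithmic branch point, modulus 4.
Branch term (-7/3)*sqrt(1 - ρ/(-4)): its argument vanishes at ρ = -4, a square-root branch point, modulus 4.
The radius of convergence is the smallest modulus among the singular points: 4.
List the singular points by increasing real part (a conjugate pair: the negative imaginary part first).

Radius of convergence at 0: 4.
At -4: an algebraic (square-root) branch point.
At 4: a logarithmic branch point.


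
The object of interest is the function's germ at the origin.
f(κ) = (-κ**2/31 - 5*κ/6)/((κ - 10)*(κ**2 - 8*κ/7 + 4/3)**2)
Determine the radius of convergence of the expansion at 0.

The radius of convergence is (2/3)*sqrt(3).

Denominator factor (κ**2 - 8*κ/7 + 4/3)^2: discriminant -592/147, complex-conjugate roots (4/7) + ((2/21)*sqrt(111))*i and (4/7) - ((2/21)*sqrt(111))*i; poles of order 2, moduli (2/3)*sqrt(3) and (2/3)*sqrt(3).
Denominator factor (κ - 10): pole of order 1 at 10, modulus 10.
The radius of convergence is the smallest modulus among the singular points: (2/3)*sqrt(3).


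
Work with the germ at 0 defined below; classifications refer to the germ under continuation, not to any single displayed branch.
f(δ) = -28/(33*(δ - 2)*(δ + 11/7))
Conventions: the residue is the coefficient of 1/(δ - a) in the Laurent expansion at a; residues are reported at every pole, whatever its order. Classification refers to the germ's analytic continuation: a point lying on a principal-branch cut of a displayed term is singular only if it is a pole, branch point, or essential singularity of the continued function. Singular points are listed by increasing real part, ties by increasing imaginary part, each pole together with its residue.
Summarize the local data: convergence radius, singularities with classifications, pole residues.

Radius of convergence at 0: 11/7.
At -11/7: a pole of order 1; residue 196/825.
At 2: a pole of order 1; residue -196/825.

Denominator factor (δ - 2): pole of order 1 at 2, modulus 2.
Denominator factor (δ + 11/7): pole of order 1 at -11/7, modulus 11/7.
The radius of convergence is the smallest modulus among the singular points: 11/7.
At the order-1 pole -11/7 set g(δ) = (δ - (-11/7))*f(δ) = -28/(33*(δ - 2)).
Simple pole: residue = g(a) at a = -11/7, which is 196/825.
At the order-1 pole 2 set g(δ) = (δ - (2))*f(δ) = -28/(33*(δ + 11/7)).
Simple pole: residue = g(a) at a = 2, which is -196/825.
List the singular points by increasing real part (a conjugate pair: the negative imaginary part first).


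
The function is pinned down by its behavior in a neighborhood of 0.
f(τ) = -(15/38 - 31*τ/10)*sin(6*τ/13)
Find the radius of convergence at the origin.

The radius of convergence is infinite.

The factor -sin(6*τ/13) is entire and contributes no finite singular point.
The polynomial part has no poles.
No finite singular points: the Taylor series at 0 converges everywhere.


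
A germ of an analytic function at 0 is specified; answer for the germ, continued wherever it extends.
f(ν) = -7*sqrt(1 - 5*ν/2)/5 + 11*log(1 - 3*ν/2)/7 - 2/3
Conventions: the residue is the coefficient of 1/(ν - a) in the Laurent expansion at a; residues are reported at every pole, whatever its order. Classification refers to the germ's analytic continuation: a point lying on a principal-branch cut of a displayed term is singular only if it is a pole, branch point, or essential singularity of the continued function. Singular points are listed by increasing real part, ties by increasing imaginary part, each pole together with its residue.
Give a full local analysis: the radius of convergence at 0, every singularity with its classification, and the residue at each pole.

Radius of convergence at 0: 2/5.
At 2/5: an algebraic (square-root) branch point.
At 2/3: a logarithmic branch point.

Branch term (-7/5)*sqrt(1 - ν/(2/5)): its argument vanishes at ν = 2/5, a square-root branch point, modulus 2/5.
Branch term (11/7)*log(1 - ν/(2/3)): its argument vanishes at ν = 2/3, a logarithmic branch point, modulus 2/3.
The radius of convergence is the smallest modulus among the singular points: 2/5.
List the singular points by increasing real part (a conjugate pair: the negative imaginary part first).


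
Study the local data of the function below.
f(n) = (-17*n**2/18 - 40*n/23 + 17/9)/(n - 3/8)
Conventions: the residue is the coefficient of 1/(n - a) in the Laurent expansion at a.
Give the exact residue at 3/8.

At the order-1 pole 3/8 set g(n) = (n - (3/8))*f(n) = -17*n**2/18 - 40*n/23 + 17/9.
Simple pole: residue = g(a) at a = 3/8, which is 29249/26496.

The residue is 29249/26496.


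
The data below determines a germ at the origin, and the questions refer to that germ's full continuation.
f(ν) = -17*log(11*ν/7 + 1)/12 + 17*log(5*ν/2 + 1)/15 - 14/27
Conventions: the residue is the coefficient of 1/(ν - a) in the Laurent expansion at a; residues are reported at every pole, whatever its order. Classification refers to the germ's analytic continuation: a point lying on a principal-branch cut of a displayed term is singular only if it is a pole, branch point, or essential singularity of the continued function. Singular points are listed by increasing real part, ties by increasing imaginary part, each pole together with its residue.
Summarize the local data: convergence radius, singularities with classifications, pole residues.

Branch term (17/15)*log(1 - ν/(-2/5)): its argument vanishes at ν = -2/5, a logarithmic branch point, modulus 2/5.
Branch term (-17/12)*log(1 - ν/(-7/11)): its argument vanishes at ν = -7/11, a logarithmic branch point, modulus 7/11.
The radius of convergence is the smallest modulus among the singular points: 2/5.
List the singular points by increasing real part (a conjugate pair: the negative imaginary part first).

Radius of convergence at 0: 2/5.
At -7/11: a logarithmic branch point.
At -2/5: a logarithmic branch point.


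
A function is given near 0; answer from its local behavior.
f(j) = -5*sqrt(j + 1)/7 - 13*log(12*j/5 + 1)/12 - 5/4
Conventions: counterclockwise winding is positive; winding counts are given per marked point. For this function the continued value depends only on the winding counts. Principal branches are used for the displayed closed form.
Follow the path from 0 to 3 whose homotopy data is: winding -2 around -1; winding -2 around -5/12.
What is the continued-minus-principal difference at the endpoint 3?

The rational part is single-valued and drops out of the difference; each branch term changes only by its own monodromy.
(-13/12)*log(1 - j/(-5/12)): each positive loop around -5/12 adds 2*pi*i to the log, so winding -2 contributes (-13/12)*(-2)*2*pi*i = (13/3)*pi*i.
(-5/7)*sqrt(1 - j/(-1)): winding -2 is even, the square root returns to the same sheet, contribution 0.
Summing the contributions at j = 3 gives (13/3)*pi*i.

Continued minus principal equals (13/3)*pi*i.


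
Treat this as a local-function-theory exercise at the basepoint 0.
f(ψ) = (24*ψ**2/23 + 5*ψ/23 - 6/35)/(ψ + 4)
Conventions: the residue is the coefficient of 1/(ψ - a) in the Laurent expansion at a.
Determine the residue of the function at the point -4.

The residue is 12602/805.

At the order-1 pole -4 set g(ψ) = (ψ - (-4))*f(ψ) = 24*ψ**2/23 + 5*ψ/23 - 6/35.
Simple pole: residue = g(a) at a = -4, which is 12602/805.


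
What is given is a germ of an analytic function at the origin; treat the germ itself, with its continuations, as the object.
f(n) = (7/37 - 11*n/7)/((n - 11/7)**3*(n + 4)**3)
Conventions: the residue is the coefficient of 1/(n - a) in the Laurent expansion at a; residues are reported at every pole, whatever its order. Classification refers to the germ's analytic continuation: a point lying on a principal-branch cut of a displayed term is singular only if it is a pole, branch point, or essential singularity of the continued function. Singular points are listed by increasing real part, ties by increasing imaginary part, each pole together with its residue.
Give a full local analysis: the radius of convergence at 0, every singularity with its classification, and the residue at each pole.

Denominator factor (n - 11/7)^3: pole of order 3 at 11/7, modulus 11/7.
Denominator factor (n + 4)^3: pole of order 3 at -4, modulus 4.
The radius of convergence is the smallest modulus among the singular points: 11/7.
At the order-3 pole -4 set g(n) = (n - (-4))^3*f(n) = (7/37 - 11*n/7)/(n - 11/7)**3.
Order-3 pole: residue = g''(a)/2; g''(-4) = -3430/731601, so the residue is -1715/731601.
At the order-3 pole 11/7 set g(n) = (n - (11/7))^3*f(n) = (7/37 - 11*n/7)/(n + 4)**3.
Order-3 pole: residue = g''(a)/2; g''(11/7) = 3430/731601, so the residue is 1715/731601.
List the singular points by increasing real part (a conjugate pair: the negative imaginary part first).

Radius of convergence at 0: 11/7.
At -4: a pole of order 3; residue -1715/731601.
At 11/7: a pole of order 3; residue 1715/731601.


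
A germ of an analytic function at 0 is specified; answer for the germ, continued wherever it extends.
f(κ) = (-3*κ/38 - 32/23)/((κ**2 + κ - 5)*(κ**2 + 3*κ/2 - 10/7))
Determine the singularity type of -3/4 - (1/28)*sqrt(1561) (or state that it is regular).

The denominator factor κ**2 + 3*κ/2 - 10/7 vanishes at -3/4 - (1/28)*sqrt(1561) and appears to the power 1; the numerator there equals -4657/3496 + (3/1064)*sqrt(1561), nonzero, and no other factor vanishes.
Hence a pole whose order is the multiplicity, 1.

The point is a pole of order 1.


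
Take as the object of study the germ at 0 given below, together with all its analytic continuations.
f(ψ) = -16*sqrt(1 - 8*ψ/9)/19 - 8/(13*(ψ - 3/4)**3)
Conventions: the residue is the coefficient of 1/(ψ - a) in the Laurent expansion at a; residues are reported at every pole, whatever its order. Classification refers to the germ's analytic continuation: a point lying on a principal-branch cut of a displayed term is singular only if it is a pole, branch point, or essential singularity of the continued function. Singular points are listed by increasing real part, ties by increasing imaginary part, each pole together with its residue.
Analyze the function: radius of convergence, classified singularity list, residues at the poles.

Radius of convergence at 0: 3/4.
At 3/4: a pole of order 3; residue 0.
At 9/8: an algebraic (square-root) branch point.

Denominator factor (ψ - 3/4)^3: pole of order 3 at 3/4, modulus 3/4.
Branch term (-16/19)*sqrt(1 - ψ/(9/8)): its argument vanishes at ψ = 9/8, a square-root branch point, modulus 9/8.
The radius of convergence is the smallest modulus among the singular points: 3/4.
The branch term is analytic at 3/4 and contributes nothing to the residue; only the rational part matters.
At the order-3 pole 3/4 set g(ψ) = (ψ - (3/4))^3*(rational part) = -8/13.
Order-3 pole: residue = g''(a)/2; g''(3/4) = 0, so the residue is 0.
List the singular points by increasing real part (a conjugate pair: the negative imaginary part first).


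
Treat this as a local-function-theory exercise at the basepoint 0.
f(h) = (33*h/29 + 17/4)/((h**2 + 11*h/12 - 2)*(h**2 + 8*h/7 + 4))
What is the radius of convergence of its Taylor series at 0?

Denominator factor (h**2 + 11*h/12 - 2): discriminant 1273/144, real irrational roots -11/24 + (1/24)*sqrt(1273) and -11/24 - (1/24)*sqrt(1273); poles of order 1, moduli -11/24 + (1/24)*sqrt(1273) and 11/24 + (1/24)*sqrt(1273).
Denominator factor (h**2 + 8*h/7 + 4): discriminant -720/49, complex-conjugate roots (-4/7) + ((6/7)*sqrt(5))*i and (-4/7) - ((6/7)*sqrt(5))*i; poles of order 1, moduli 2 and 2.
The radius of convergence is the smallest modulus among the singular points: -11/24 + (1/24)*sqrt(1273).

The radius of convergence is -11/24 + (1/24)*sqrt(1273).


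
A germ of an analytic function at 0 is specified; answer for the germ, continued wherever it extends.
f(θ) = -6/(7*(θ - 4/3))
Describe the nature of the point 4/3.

The denominator factor θ - 4/3 vanishes at 4/3 and appears to the power 1; the numerator there equals -6/7, nonzero, and no other factor vanishes.
Hence a pole whose order is the multiplicity, 1.

The point is a pole of order 1.


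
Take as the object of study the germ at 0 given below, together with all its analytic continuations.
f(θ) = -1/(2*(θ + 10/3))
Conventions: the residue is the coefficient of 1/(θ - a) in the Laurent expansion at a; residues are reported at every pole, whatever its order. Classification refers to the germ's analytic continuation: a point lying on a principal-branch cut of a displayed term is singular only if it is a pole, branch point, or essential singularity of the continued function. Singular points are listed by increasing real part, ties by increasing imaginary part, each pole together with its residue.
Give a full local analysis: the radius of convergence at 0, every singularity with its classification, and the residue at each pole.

Denominator factor (θ + 10/3): pole of order 1 at -10/3, modulus 10/3.
The radius of convergence is the smallest modulus among the singular points: 10/3.
At the order-1 pole -10/3 set g(θ) = (θ - (-10/3))*f(θ) = -1/2.
Simple pole: residue = g(a) at a = -10/3, which is -1/2.

Radius of convergence at 0: 10/3.
At -10/3: a pole of order 1; residue -1/2.


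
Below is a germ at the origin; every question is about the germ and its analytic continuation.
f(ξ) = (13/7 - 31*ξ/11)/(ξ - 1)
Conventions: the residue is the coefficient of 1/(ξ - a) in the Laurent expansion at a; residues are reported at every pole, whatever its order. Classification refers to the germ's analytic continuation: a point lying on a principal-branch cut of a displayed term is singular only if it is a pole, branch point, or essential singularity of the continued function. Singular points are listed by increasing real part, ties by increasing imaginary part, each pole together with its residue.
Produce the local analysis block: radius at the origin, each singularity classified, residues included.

Radius of convergence at 0: 1.
At 1: a pole of order 1; residue -74/77.

Denominator factor (ξ - 1): pole of order 1 at 1, modulus 1.
The radius of convergence is the smallest modulus among the singular points: 1.
At the order-1 pole 1 set g(ξ) = (ξ - (1))*f(ξ) = 13/7 - 31*ξ/11.
Simple pole: residue = g(a) at a = 1, which is -74/77.


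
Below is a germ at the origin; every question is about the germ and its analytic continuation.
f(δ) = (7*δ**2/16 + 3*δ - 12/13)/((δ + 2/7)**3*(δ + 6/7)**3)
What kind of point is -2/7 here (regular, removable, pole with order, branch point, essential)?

The denominator factor δ + 2/7 vanishes at -2/7 and appears to the power 3; the numerator there equals -635/364, nonzero, and no other factor vanishes.
Hence a pole whose order is the multiplicity, 3.

The point is a pole of order 3.


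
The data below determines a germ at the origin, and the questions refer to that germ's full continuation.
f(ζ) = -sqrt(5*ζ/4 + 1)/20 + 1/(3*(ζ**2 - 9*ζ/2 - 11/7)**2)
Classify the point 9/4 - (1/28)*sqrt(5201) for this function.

The denominator factor ζ**2 - 9*ζ/2 - 11/7 vanishes at 9/4 - (1/28)*sqrt(5201) and appears to the power 2; the numerator there equals 1/3, nonzero, and no other factor vanishes.
The branch terms are analytic at this point.
Hence a pole whose order is the multiplicity, 2.

The point is a pole of order 2.


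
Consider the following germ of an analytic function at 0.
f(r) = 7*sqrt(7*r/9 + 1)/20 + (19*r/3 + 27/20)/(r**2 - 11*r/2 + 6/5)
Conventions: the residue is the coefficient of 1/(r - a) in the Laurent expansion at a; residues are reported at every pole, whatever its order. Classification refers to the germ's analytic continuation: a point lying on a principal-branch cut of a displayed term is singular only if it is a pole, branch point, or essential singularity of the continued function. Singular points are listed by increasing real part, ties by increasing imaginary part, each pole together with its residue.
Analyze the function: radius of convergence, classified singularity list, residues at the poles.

Radius of convergence at 0: 11/4 - (1/20)*sqrt(2545).
At -9/7: an algebraic (square-root) branch point.
At 11/4 - (1/20)*sqrt(2545): a pole of order 1; residue 19/6 - (563/7635)*sqrt(2545).
At 11/4 + (1/20)*sqrt(2545): a pole of order 1; residue 19/6 + (563/7635)*sqrt(2545).

Denominator factor (r**2 - 11*r/2 + 6/5): discriminant 509/20, real irrational roots 11/4 + (1/20)*sqrt(2545) and 11/4 - (1/20)*sqrt(2545); poles of order 1, moduli 11/4 + (1/20)*sqrt(2545) and 11/4 - (1/20)*sqrt(2545).
Branch term (7/20)*sqrt(1 - r/(-9/7)): its argument vanishes at r = -9/7, a square-root branch point, modulus 9/7.
The radius of convergence is the smallest modulus among the singular points: 11/4 - (1/20)*sqrt(2545).
The branch term is analytic at 11/4 - (1/20)*sqrt(2545) and contributes nothing to the residue; only the rational part matters.
The factor r**2 - 11*r/2 + 6/5 splits as (r - a)(r - a') with a = 11/4 - (1/20)*sqrt(2545), a' = 11/4 + (1/20)*sqrt(2545). At the order-1 pole a set g(r) = (r - a)*(rational part) = [19*r/3 + 27/20] / (r - a').
Simple pole: residue = g(a) at a = 11/4 - (1/20)*sqrt(2545), which is 19/6 - (563/7635)*sqrt(2545).
The branch term is analytic at 11/4 + (1/20)*sqrt(2545) and contributes nothing to the residue; only the rational part matters.
The factor r**2 - 11*r/2 + 6/5 splits as (r - a)(r - a') with a = 11/4 + (1/20)*sqrt(2545), a' = 11/4 - (1/20)*sqrt(2545). At the order-1 pole a set g(r) = (r - a)*(rational part) = [19*r/3 + 27/20] / (r - a').
Simple pole: residue = g(a) at a = 11/4 + (1/20)*sqrt(2545), which is 19/6 + (563/7635)*sqrt(2545).
List the singular points by increasing real part (a conjugate pair: the negative imaginary part first).


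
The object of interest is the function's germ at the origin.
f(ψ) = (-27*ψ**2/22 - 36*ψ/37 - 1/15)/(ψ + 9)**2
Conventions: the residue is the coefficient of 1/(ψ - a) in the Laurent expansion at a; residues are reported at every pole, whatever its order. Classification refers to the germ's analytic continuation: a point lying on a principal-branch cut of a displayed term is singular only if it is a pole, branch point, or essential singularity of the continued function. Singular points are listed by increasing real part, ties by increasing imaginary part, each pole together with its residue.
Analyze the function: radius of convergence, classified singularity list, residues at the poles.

Radius of convergence at 0: 9.
At -9: a pole of order 2; residue 8595/407.

Denominator factor (ψ + 9)^2: pole of order 2 at -9, modulus 9.
The radius of convergence is the smallest modulus among the singular points: 9.
At the order-2 pole -9 set g(ψ) = (ψ - (-9))^2*f(ψ) = -27*ψ**2/22 - 36*ψ/37 - 1/15.
Order-2 pole: residue = g'(a); g'(-9) = 8595/407, so the residue is 8595/407.


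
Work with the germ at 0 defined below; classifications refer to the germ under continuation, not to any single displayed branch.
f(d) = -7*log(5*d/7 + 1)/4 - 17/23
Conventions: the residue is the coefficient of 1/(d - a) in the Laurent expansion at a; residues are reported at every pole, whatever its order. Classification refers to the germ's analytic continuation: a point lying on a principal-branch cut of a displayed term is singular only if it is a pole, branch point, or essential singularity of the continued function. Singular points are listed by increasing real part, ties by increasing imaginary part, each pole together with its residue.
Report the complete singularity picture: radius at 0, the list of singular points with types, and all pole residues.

Branch term (-7/4)*log(1 - d/(-7/5)): its argument vanishes at d = -7/5, a logarithmic branch point, modulus 7/5.
The radius of convergence is the smallest modulus among the singular points: 7/5.

Radius of convergence at 0: 7/5.
At -7/5: a logarithmic branch point.
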